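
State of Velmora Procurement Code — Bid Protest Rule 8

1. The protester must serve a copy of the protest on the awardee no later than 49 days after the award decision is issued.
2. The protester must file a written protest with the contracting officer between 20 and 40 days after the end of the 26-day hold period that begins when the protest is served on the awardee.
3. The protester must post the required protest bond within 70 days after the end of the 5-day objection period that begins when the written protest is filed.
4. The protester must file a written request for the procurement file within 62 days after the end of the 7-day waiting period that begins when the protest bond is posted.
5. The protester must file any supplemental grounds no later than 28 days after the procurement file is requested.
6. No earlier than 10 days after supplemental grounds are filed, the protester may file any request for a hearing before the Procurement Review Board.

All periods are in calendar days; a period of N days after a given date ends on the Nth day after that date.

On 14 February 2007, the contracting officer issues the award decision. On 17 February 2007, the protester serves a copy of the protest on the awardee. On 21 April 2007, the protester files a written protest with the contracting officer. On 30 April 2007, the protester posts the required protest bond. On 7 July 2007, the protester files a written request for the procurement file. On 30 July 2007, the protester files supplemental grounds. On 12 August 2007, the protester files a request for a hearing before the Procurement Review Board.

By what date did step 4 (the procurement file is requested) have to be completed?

The protest bond is posted on 30 April 2007; the 7-day waiting period therefore ends 7 May 2007, and step 4 runs from that date. 62 days after 7 May 2007 is 8 July 2007.

8 July 2007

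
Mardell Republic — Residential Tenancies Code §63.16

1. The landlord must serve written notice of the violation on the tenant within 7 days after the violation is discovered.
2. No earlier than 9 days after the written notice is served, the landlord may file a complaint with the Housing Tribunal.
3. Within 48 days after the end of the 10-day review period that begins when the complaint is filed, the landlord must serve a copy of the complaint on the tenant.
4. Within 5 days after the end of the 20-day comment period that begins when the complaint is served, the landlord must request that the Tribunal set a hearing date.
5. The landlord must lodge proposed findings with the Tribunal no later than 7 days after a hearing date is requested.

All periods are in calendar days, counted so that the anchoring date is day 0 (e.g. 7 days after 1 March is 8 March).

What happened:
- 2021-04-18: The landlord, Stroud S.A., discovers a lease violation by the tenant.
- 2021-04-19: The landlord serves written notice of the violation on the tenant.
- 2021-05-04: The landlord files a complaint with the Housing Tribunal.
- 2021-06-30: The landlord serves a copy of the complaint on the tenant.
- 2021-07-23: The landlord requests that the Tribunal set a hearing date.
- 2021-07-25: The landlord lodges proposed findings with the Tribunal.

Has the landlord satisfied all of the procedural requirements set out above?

Step 1 — counting 7 days from 2021-04-18 (when the violation is discovered) gives a deadline of 2021-04-25; done 2021-04-19 — timely.
Step 2 — must wait 9 days from 2021-04-19 (when the written notice is served), so not before 2021-04-28; done 2021-05-04 — permitted.
Step 3 — counting 48 days from 2021-05-14 (end of the 10-day review period, which began when the complaint is filed on 2021-05-04) gives a deadline of 2021-07-01; 2021-06-30 is within that limit.
Step 4 — counting 5 days from 2021-07-20 (end of the 20-day comment period, which began when the complaint is served on 2021-06-30) gives a deadline of 2021-07-25; 2021-07-23 is within that limit.
Step 5 — counting 7 days from 2021-07-23 (when a hearing date is requested) gives a deadline of 2021-07-30; 2021-07-25 is within that limit.

Yes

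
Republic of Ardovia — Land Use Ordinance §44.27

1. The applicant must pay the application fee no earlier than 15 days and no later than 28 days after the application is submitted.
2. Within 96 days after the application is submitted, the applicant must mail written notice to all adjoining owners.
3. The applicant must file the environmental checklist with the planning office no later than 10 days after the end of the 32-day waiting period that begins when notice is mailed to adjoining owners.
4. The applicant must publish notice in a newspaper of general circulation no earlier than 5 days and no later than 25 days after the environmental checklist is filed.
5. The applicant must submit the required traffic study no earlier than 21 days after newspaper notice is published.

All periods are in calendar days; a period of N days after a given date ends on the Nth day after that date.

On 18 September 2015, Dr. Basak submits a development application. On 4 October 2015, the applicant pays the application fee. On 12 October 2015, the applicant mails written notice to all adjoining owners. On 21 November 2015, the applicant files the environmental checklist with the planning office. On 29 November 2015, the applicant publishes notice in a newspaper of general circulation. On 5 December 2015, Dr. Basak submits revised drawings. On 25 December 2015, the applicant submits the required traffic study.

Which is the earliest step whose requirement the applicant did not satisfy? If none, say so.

Step 1: the window is 15–28 days after 18 September 2015 (when the application is submitted), so 3 October 2015 through 16 October 2015; done 4 October 2015 — within the window.
Step 2: 96 days after 18 September 2015 (when the application is submitted) is 23 December 2015; 12 October 2015 is within that limit.
Step 3: 10 days after 13 November 2015 (end of the 32-day waiting period, which began when notice is mailed to adjoining owners on 12 October 2015) is 23 November 2015; 21 November 2015 is within that limit.
Step 4: the window is 5–25 days after 21 November 2015 (when the environmental checklist is filed), so 26 November 2015 through 16 December 2015; 29 November 2015 falls inside that range.
Step 5: the earliest permitted date is 21 days after 29 November 2015 (when newspaper notice is published), i.e. 20 December 2015; done 25 December 2015 — permitted.

None — every step was satisfied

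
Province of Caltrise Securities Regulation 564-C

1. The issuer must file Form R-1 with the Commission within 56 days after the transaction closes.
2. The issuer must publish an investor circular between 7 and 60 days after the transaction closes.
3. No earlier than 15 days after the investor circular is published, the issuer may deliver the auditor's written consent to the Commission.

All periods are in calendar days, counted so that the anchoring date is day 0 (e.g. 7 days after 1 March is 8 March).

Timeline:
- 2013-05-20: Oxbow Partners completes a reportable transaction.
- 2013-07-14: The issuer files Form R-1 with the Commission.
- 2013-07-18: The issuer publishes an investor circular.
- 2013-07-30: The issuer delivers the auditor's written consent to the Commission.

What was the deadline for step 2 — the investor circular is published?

2013-07-19

Step 2 runs from 2013-05-20, when the transaction closes. The window is 7–60 days after 2013-05-20; it closes on 2013-07-19.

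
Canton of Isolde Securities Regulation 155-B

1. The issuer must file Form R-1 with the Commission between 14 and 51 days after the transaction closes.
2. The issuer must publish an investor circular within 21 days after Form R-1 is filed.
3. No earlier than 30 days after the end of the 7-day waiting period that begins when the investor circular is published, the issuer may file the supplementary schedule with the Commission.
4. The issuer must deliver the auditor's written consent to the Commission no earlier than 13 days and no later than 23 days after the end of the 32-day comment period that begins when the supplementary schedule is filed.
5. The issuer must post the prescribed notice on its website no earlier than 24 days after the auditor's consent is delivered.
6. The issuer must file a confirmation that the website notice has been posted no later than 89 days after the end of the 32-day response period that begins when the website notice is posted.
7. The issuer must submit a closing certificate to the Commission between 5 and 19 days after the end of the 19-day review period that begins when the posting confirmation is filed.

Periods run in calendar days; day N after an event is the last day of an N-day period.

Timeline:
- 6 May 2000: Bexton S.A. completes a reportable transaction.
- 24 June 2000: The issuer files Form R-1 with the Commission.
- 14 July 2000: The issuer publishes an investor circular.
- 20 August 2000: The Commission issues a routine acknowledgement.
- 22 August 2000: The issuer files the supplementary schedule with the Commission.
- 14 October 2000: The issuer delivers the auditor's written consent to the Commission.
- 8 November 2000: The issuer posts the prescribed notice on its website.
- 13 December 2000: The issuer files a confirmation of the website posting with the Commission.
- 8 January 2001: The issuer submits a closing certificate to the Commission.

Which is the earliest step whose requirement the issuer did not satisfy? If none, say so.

None — every step was satisfied

(1) the permitted window runs from 6 May 2000 + 14 = 20 May 2000 to 6 May 2000 + 51 = 26 June 2000; done 24 June 2000, which is between those dates.
(2) due by 24 June 2000 + 21 days = 15 July 2000; done 14 July 2000 — timely.
(3) permitted from 21 July 2000 + 30 days = 20 August 2000 onward; done 22 August 2000 — permitted.
(4) the permitted window runs from 23 September 2000 + 13 = 6 October 2000 to 23 September 2000 + 23 = 16 October 2000; done 14 October 2000, which is between those dates.
(5) permitted from 14 October 2000 + 24 days = 7 November 2000 onward; 8 November 2000 is on or after that date.
(6) due by 10 December 2000 + 89 days = 9 March 2001; 13 December 2000 is within that limit.
(7) the permitted window runs from 1 January 2001 + 5 = 6 January 2001 to 1 January 2001 + 19 = 20 January 2001; 8 January 2001 falls inside that range.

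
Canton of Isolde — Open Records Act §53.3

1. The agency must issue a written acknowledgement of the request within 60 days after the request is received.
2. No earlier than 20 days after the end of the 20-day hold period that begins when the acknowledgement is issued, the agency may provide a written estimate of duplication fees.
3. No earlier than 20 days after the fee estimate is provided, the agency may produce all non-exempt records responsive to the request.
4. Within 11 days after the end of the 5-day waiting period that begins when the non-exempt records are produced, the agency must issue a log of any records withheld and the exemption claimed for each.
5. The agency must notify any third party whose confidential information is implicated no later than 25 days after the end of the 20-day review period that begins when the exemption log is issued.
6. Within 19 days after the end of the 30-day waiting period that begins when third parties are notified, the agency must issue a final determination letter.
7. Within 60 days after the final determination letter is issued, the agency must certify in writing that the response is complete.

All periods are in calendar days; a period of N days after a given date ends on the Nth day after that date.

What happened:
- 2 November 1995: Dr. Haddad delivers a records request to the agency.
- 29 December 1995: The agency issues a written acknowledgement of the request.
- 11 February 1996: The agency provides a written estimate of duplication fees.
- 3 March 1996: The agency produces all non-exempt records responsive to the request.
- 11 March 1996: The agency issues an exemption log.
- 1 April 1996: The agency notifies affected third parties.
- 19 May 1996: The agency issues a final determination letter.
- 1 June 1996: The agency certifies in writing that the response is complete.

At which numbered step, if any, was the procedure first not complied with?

(1) due by 2 November 1995 + 60 days = 1 January 1996; done 29 December 1995 — timely.
(2) permitted from 18 January 1996 + 20 days = 7 February 1996 onward; done 11 February 1996, after the minimum wait.
(3) permitted from 11 February 1996 + 20 days = 2 March 1996 onward; done 3 March 1996, after the minimum wait.
(4) due by 8 March 1996 + 11 days = 19 March 1996; done 11 March 1996 — timely.
(5) due by 31 March 1996 + 25 days = 25 April 1996; done 1 April 1996 — timely.
(6) due by 1 May 1996 + 19 days = 20 May 1996; 19 May 1996 is within that limit.
(7) due by 19 May 1996 + 60 days = 18 July 1996; completed 1 June 1996, before the deadline.

None — every step was satisfied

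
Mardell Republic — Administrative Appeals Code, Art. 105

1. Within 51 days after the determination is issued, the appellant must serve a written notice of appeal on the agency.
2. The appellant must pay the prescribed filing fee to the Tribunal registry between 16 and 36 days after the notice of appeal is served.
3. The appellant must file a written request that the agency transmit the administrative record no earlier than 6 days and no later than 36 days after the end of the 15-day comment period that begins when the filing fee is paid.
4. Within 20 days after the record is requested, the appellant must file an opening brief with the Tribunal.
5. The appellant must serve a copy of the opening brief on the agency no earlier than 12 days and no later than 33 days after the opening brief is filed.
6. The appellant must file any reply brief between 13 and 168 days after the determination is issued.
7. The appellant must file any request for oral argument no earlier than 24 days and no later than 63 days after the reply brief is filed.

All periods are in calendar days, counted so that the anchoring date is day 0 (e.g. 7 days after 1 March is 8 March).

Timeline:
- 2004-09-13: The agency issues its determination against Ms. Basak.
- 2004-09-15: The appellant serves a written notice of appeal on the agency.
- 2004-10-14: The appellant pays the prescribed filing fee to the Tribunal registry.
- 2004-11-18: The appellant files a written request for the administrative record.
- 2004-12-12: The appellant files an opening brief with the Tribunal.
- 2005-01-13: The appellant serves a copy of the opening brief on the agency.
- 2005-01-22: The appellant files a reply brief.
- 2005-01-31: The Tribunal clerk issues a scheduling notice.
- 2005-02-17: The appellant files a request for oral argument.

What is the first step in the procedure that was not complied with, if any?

Step 1: 51 days after 2004-09-13 (when the determination is issued) is 2004-11-03; done 2004-09-15 — timely.
Step 2: the window is 16–36 days after 2004-09-15 (when the notice of appeal is served), so 2004-10-01 through 2004-10-21; 2004-10-14 falls inside that range.
Step 3: the window is 6–36 days after 2004-10-29 (end of the 15-day comment period, which began when the filing fee is paid on 2004-10-14), so 2004-11-04 through 2004-12-04; done 2004-11-18, which is between those dates.
Step 4: 20 days after 2004-11-18 (when the record is requested) is 2004-12-08; 2004-12-12 misses that deadline by 4 days.
The analysis stops there.

Step 4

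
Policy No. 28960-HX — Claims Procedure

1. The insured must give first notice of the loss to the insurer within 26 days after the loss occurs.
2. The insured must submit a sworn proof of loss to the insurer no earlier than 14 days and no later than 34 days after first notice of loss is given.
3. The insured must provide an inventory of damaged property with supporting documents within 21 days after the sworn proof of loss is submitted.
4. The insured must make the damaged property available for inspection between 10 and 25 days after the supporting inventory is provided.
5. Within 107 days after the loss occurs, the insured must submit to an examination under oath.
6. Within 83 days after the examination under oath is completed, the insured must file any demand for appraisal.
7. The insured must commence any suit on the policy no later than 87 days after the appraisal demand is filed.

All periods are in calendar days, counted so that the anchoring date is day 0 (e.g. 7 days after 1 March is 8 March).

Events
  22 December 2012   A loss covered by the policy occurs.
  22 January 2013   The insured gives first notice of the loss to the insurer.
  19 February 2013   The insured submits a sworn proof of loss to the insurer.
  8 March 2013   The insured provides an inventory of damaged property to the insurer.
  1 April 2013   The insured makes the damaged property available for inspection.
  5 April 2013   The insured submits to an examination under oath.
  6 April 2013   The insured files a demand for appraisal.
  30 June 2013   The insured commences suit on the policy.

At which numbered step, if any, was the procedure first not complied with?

Step 1 — counting 26 days from 22 December 2012 (when the loss occurs) gives a deadline of 17 January 2013; done 22 January 2013 — 5 days late.

Step 1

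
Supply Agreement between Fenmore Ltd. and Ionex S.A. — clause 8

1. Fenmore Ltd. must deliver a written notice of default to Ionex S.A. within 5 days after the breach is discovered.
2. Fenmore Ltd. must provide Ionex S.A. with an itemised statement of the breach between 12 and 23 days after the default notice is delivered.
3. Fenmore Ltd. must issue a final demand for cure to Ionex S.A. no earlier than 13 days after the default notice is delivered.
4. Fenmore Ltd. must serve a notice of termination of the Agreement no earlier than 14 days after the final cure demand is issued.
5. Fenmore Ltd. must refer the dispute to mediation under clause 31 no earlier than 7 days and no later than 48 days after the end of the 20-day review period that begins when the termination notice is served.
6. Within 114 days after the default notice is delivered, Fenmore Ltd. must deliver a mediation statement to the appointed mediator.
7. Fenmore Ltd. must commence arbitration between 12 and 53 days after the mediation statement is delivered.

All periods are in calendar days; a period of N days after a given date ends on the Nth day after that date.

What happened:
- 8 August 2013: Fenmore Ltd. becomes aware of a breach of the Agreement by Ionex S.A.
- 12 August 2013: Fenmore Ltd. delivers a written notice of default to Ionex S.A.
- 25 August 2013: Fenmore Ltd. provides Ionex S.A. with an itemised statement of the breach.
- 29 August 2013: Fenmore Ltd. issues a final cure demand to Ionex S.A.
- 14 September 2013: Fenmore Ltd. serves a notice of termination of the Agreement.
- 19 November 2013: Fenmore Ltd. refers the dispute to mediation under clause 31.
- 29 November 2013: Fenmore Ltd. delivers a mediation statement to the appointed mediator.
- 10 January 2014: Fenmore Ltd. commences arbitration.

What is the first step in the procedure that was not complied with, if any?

(1) due by 8 August 2013 + 5 days = 13 August 2013; completed 12 August 2013, before the deadline.
(2) the permitted window runs from 12 August 2013 + 12 = 24 August 2013 to 12 August 2013 + 23 = 4 September 2013; 25 August 2013 falls inside that range.
(3) permitted from 12 August 2013 + 13 days = 25 August 2013 onward; done 29 August 2013, after the minimum wait.
(4) permitted from 29 August 2013 + 14 days = 12 September 2013 onward; 14 September 2013 is on or after that date.
(5) the permitted window runs from 4 October 2013 + 7 = 11 October 2013 to 4 October 2013 + 48 = 21 November 2013; done 19 November 2013, which is between those dates.
(6) due by 12 August 2013 + 114 days = 4 December 2013; completed 29 November 2013, before the deadline.
(7) the permitted window runs from 29 November 2013 + 12 = 11 December 2013 to 29 November 2013 + 53 = 21 January 2014; 10 January 2014 falls inside that range.

None — every step was satisfied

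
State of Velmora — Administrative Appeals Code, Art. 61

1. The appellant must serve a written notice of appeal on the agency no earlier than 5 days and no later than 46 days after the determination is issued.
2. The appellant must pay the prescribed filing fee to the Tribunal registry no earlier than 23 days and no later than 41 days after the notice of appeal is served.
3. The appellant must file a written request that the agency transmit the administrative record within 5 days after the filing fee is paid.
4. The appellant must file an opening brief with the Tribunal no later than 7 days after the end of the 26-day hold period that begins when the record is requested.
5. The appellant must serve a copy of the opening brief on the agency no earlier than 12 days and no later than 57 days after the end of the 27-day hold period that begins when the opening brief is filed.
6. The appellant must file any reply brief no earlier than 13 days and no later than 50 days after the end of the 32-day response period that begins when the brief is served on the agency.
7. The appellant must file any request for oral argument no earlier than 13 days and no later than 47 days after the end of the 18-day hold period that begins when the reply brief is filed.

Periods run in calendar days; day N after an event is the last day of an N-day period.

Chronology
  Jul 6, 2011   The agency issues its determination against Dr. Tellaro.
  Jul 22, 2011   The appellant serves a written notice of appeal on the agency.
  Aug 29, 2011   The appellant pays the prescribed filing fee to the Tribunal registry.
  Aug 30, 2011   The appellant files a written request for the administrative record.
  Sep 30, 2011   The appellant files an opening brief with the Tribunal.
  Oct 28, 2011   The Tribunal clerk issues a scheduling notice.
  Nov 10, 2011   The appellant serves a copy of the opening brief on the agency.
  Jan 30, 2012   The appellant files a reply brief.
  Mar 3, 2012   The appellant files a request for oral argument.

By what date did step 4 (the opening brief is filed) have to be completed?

Oct 2, 2011

The record is requested on Aug 30, 2011; the 26-day hold period therefore ends Sep 25, 2011, and step 4 runs from that date. 7 days after Sep 25, 2011 is Oct 2, 2011.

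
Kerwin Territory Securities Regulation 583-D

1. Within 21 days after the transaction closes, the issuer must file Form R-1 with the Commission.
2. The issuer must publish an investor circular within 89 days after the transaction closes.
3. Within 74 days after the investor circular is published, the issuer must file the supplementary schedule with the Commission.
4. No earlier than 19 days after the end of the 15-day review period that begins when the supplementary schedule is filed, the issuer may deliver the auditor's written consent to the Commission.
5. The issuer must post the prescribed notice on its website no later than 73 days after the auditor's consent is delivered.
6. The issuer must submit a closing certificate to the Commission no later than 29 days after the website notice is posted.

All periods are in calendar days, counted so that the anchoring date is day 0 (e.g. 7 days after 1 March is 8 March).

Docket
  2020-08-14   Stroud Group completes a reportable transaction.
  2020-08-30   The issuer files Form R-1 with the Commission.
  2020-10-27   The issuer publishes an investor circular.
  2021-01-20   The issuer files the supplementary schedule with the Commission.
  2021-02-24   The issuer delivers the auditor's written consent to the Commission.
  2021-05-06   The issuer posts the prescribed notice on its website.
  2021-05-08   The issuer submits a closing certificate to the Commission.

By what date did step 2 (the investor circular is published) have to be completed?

2020-11-11

Step 2 runs from 2020-08-14, when the transaction closes. 89 days after 2020-08-14 is 2020-11-11.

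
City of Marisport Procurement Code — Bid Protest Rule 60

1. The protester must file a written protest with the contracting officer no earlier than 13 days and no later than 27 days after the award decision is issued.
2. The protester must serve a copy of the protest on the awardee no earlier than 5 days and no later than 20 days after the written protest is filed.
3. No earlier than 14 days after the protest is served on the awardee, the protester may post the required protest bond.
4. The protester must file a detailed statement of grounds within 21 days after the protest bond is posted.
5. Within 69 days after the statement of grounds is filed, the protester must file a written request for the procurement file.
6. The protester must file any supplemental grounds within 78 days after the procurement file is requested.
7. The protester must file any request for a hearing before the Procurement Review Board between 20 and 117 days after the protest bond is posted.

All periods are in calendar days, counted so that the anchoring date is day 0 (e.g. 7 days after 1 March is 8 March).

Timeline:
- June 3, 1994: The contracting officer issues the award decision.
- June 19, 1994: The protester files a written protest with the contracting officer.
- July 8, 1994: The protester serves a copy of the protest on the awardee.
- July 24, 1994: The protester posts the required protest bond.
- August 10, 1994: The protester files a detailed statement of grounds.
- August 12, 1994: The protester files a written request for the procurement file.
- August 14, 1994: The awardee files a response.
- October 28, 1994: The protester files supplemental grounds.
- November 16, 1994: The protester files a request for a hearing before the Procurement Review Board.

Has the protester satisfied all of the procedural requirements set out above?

Step 1: the window is 13–27 days after June 3, 1994 (when the award decision is issued), so June 16, 1994 through June 30, 1994; done June 19, 1994, which is between those dates.
Step 2: the window is 5–20 days after June 19, 1994 (when the written protest is filed), so June 24, 1994 through July 9, 1994; July 8, 1994 falls inside that range.
Step 3: the earliest permitted date is 14 days after July 8, 1994 (when the protest is served on the awardee), i.e. July 22, 1994; July 24, 1994 is on or after that date.
Step 4: 21 days after July 24, 1994 (when the protest bond is posted) is August 14, 1994; completed August 10, 1994, before the deadline.
Step 5: 69 days after August 10, 1994 (when the statement of grounds is filed) is October 18, 1994; done August 12, 1994 — timely.
Step 6: 78 days after August 12, 1994 (when the procurement file is requested) is October 29, 1994; October 28, 1994 is within that limit.
Step 7: the window is 20–117 days after July 24, 1994 (when the protest bond is posted), so August 13, 1994 through November 18, 1994; done November 16, 1994, which is between those dates.

Yes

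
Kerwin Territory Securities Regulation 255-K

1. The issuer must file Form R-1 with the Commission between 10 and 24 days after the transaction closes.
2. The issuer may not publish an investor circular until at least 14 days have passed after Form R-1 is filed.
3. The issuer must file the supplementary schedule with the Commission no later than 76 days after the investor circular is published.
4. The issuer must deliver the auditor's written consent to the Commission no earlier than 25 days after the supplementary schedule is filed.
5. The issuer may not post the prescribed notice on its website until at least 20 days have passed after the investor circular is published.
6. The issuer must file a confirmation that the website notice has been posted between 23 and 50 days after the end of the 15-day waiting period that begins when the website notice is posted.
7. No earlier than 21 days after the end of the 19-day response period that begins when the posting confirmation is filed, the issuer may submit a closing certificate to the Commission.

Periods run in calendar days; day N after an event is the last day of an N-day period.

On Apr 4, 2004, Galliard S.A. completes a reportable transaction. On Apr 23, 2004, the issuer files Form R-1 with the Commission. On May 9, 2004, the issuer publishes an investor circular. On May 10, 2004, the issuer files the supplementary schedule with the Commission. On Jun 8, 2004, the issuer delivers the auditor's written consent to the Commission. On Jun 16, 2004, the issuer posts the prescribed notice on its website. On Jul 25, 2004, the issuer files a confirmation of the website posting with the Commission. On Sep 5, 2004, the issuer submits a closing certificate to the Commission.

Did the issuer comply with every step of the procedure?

Yes

Step 1 — 10 and 24 days from Apr 4, 2004 (when the transaction closes) are Apr 14, 2004 and Apr 28, 2004 respectively; done Apr 23, 2004, which is between those dates.
Step 2 — must wait 14 days from Apr 23, 2004 (when Form R-1 is filed), so not before May 7, 2004; May 9, 2004 is on or after that date.
Step 3 — counting 76 days from May 9, 2004 (when the investor circular is published) gives a deadline of Jul 24, 2004; done May 10, 2004 — timely.
Step 4 — must wait 25 days from May 10, 2004 (when the supplementary schedule is filed), so not before Jun 4, 2004; done Jun 8, 2004, after the minimum wait.
Step 5 — must wait 20 days from May 9, 2004 (when the investor circular is published), so not before May 29, 2004; Jun 16, 2004 is on or after that date.
Step 6 — 23 and 50 days from Jul 1, 2004 (end of the 15-day waiting period, which began when the website notice is posted on Jun 16, 2004) are Jul 24, 2004 and Aug 20, 2004 respectively; Jul 25, 2004 falls inside that range.
Step 7 — must wait 21 days from Aug 13, 2004 (end of the 19-day response period, which began when the posting confirmation is filed on Jul 25, 2004), so not before Sep 3, 2004; Sep 5, 2004 is on or after that date.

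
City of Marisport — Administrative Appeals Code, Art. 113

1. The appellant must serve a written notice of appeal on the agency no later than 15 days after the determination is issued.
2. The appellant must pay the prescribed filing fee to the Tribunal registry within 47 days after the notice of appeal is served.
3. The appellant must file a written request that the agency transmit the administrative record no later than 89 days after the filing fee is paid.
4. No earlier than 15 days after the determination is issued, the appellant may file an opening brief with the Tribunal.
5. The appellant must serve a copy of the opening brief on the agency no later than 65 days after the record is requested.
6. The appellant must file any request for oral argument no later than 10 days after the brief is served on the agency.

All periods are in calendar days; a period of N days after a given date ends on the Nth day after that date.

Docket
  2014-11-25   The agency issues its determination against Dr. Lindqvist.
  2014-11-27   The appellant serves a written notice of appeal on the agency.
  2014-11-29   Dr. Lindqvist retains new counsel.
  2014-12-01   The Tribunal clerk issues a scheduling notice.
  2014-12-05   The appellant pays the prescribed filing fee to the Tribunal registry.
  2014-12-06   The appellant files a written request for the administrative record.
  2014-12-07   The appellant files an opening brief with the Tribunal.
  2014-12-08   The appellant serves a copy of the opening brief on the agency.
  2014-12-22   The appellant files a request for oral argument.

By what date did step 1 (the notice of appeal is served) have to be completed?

2014-12-10

Step 1 runs from 2014-11-25, when the determination is issued. 15 days after 2014-11-25 is 2014-12-10.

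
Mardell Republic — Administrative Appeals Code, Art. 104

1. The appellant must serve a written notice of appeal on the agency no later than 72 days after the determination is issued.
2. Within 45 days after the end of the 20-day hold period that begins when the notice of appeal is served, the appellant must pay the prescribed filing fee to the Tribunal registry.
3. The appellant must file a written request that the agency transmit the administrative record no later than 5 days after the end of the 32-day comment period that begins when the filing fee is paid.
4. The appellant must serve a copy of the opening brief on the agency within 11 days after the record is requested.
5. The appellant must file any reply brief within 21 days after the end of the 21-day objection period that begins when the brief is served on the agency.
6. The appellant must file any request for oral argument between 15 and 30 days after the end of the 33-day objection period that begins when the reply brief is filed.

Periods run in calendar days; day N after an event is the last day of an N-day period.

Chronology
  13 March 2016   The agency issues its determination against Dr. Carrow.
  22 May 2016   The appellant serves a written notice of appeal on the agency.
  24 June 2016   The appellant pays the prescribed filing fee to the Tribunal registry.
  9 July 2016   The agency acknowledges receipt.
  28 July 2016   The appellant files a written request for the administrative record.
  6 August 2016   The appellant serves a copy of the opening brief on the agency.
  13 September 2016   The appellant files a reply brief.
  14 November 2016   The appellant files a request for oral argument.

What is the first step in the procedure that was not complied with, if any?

None — every step was satisfied

Step 1 — counting 72 days from 13 March 2016 (when the determination is issued) gives a deadline of 24 May 2016; done 22 May 2016 — timely.
Step 2 — counting 45 days from 11 June 2016 (end of the 20-day hold period, which began when the notice of appeal is served on 22 May 2016) gives a deadline of 26 July 2016; done 24 June 2016 — timely.
Step 3 — counting 5 days from 26 July 2016 (end of the 32-day comment period, which began when the filing fee is paid on 24 June 2016) gives a deadline of 31 July 2016; done 28 July 2016 — timely.
Step 4 — counting 11 days from 28 July 2016 (when the record is requested) gives a deadline of 8 August 2016; completed 6 August 2016, before the deadline.
Step 5 — counting 21 days from 27 August 2016 (end of the 21-day objection period, which began when the brief is served on the agency on 6 August 2016) gives a deadline of 17 September 2016; completed 13 September 2016, before the deadline.
Step 6 — 15 and 30 days from 16 October 2016 (end of the 33-day objection period, which began when the reply brief is filed on 13 September 2016) are 31 October 2016 and 15 November 2016 respectively; 14 November 2016 falls inside that range.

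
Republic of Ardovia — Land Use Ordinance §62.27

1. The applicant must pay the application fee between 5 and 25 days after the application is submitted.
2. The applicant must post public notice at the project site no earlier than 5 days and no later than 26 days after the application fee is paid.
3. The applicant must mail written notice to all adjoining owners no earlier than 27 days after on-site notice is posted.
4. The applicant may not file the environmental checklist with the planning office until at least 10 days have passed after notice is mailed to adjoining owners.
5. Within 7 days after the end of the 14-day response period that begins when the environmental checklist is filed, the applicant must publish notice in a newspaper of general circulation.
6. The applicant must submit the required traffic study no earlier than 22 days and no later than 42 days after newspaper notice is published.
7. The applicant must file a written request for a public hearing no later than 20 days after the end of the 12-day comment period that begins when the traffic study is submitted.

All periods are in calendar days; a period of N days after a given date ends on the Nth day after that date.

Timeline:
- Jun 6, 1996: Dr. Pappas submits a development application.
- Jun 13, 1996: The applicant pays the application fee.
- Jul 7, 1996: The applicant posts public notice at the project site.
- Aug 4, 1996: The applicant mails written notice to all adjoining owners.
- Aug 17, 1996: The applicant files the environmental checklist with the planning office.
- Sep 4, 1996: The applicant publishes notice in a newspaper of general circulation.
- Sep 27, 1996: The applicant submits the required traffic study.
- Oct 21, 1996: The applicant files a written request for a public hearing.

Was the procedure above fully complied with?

Yes

Step 1: the window is 5–25 days after Jun 6, 1996 (when the application is submitted), so Jun 11, 1996 through Jul 1, 1996; done Jun 13, 1996 — within the window.
Step 2: the window is 5–26 days after Jun 13, 1996 (when the application fee is paid), so Jun 18, 1996 through Jul 9, 1996; done Jul 7, 1996, which is between those dates.
Step 3: the earliest permitted date is 27 days after Jul 7, 1996 (when on-site notice is posted), i.e. Aug 3, 1996; done Aug 4, 1996, after the minimum wait.
Step 4: the earliest permitted date is 10 days after Aug 4, 1996 (when notice is mailed to adjoining owners), i.e. Aug 14, 1996; done Aug 17, 1996, after the minimum wait.
Step 5: 7 days after Aug 31, 1996 (end of the 14-day response period, which began when the environmental checklist is filed on Aug 17, 1996) is Sep 7, 1996; completed Sep 4, 1996, before the deadline.
Step 6: the window is 22–42 days after Sep 4, 1996 (when newspaper notice is published), so Sep 26, 1996 through Oct 16, 1996; done Sep 27, 1996 — within the window.
Step 7: 20 days after Oct 9, 1996 (end of the 12-day comment period, which began when the traffic study is submitted on Sep 27, 1996) is Oct 29, 1996; Oct 21, 1996 is within that limit.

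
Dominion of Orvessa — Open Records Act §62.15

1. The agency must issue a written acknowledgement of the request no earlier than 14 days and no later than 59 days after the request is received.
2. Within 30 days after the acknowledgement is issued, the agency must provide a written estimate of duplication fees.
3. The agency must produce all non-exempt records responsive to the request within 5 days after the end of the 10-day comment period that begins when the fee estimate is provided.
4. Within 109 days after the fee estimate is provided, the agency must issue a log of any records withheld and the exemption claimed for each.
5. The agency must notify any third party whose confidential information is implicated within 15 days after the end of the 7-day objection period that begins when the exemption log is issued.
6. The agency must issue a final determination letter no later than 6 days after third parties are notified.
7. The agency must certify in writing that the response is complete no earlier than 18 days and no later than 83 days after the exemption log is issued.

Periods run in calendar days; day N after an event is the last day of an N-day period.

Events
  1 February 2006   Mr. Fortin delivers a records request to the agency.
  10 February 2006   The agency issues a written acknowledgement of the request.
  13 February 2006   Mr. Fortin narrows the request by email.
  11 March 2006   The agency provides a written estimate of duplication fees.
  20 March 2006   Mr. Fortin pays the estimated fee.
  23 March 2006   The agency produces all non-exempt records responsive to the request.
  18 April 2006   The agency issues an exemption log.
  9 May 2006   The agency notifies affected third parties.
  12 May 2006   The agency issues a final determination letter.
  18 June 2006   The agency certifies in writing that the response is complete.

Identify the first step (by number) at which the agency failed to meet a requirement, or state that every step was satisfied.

Step 1

Step 1: the window is 14–59 days after 1 February 2006 (when the request is received), so 15 February 2006 through 1 April 2006; 10 February 2006 is 5 days too early.
No need to go further; step 1 was not satisfied.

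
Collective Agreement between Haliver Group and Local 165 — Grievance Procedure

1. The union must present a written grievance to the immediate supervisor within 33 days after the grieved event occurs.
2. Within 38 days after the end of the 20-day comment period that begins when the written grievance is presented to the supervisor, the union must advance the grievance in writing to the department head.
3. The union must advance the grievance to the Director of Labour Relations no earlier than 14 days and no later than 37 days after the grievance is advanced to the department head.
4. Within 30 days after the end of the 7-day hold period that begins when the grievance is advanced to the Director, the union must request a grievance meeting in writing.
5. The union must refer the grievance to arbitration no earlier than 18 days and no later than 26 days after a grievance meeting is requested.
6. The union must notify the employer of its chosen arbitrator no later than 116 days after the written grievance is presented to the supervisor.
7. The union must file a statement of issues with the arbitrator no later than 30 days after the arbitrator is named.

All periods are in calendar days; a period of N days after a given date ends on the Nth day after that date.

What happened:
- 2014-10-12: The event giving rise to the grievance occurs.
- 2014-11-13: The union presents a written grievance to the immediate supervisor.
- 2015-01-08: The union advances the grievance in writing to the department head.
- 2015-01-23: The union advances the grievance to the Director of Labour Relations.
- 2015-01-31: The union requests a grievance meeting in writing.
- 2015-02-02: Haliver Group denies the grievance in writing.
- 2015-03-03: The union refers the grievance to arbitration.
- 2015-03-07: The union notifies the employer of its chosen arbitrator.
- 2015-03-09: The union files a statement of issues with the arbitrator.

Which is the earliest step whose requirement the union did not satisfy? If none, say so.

Step 5

Step 1: 33 days after 2014-10-12 (when the grieved event occurs) is 2014-11-14; done 2014-11-13 — timely.
Step 2: 38 days after 2014-12-03 (end of the 20-day comment period, which began when the written grievance is presented to the supervisor on 2014-11-13) is 2015-01-10; 2015-01-08 is within that limit.
Step 3: the window is 14–37 days after 2015-01-08 (when the grievance is advanced to the department head), so 2015-01-22 through 2015-02-14; 2015-01-23 falls inside that range.
Step 4: 30 days after 2015-01-30 (end of the 7-day hold period, which began when the grievance is advanced to the Director on 2015-01-23) is 2015-03-01; done 2015-01-31 — timely.
Step 5: the window is 18–26 days after 2015-01-31 (when a grievance meeting is requested), so 2015-02-18 through 2015-02-26; done 2015-03-03 — 5 days after the window closed.
Later steps need not be reached.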